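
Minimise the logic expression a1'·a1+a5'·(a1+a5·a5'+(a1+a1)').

a1'·a1+a5'·(a1+a5·a5'+(a1+a1)')
= a1'·a1+a5'·(a1+(a1+a1)')   — complement / identity
= a1'·a1+a5'·(a1+a1')   — idempotence
= a5'·(a1+a1')   — complement / identity
= a5'   — complement / identity

a5'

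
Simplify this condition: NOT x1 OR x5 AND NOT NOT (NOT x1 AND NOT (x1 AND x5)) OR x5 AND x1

NOT x1 OR x5 AND NOT NOT (NOT x1 AND NOT (x1 AND x5)) OR x5 AND x1
= NOT x1 OR x5 AND NOT (x1 OR x1 AND x5) OR x5 AND x1   (De Morgan)
= NOT x1 OR x5 AND NOT x1 OR x5 AND x1   (absorption)
= NOT x1 OR x5   (distribution)

NOT x1 OR x5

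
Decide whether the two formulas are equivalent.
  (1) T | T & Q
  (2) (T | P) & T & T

Yes

E1: T | T & Q
    = T   (absorption)
E2: (T | P) & T & T
    = (T | P) & T   (idempotence)
    = T   (absorption)
Both reduce to T, so they are equivalent.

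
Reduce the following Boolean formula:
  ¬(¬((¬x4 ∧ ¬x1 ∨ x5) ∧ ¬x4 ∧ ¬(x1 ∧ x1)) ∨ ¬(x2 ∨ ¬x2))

¬x4 ∧ ¬x1

¬(¬((¬x4 ∧ ¬x1 ∨ x5) ∧ ¬x4 ∧ ¬(x1 ∧ x1)) ∨ ¬(x2 ∨ ¬x2))
= (¬x4 ∧ ¬x1 ∨ x5) ∧ ¬x4 ∧ ¬(x1 ∧ x1) ∧ (x2 ∨ ¬x2)   — De Morgan
= (¬x4 ∧ ¬x1 ∨ x5) ∧ ¬x4 ∧ ¬x1 ∧ (x2 ∨ ¬x2)   — idempotence
= ¬x4 ∧ ¬x1 ∧ (x2 ∨ ¬x2)   — absorption
= ¬x4 ∧ ¬x1   — complement / identity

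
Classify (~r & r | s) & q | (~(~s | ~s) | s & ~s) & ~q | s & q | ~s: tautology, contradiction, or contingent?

(~r & r | s) & q | (~(~s | ~s) | s & ~s) & ~q | s & q | ~s
= (~r & r | s) & q | (s & s | s & ~s) & ~q | s & q | ~s   [De Morgan]
= (~r & r | s) & q | s & ~q | s & q | ~s   [distribution]
= s & q | s & ~q | s & q | ~s   [complement / identity]
= s & q | s | ~s   [distribution]
= s | ~s   [absorption]
= 1   [complement]

tautology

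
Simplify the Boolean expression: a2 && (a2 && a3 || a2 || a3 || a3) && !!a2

a2 && (a2 && a3 || a2 || a3 || a3) && !!a2
= a2 && (a2 && a3 || a2 || a3) && !!a2   — idempotence
= a2 && (a2 || a3) && !!a2   — absorption
= a2 && !!a2   — absorption
= a2 && a2   — double negation
= a2   — idempotence

a2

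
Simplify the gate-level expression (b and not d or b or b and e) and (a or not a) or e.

b or e

(b and not d or b or b and e) and (a or not a) or e
= b and not d or b or b and e or e
= b or b and e or e
= b or e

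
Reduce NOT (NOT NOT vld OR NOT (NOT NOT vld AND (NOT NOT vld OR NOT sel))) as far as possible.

FALSE

NOT (NOT NOT vld OR NOT (NOT NOT vld AND (NOT NOT vld OR NOT sel)))
= NOT vld AND NOT NOT vld AND (NOT NOT vld OR NOT sel)
= NOT vld AND NOT NOT vld
= NOT vld AND vld
= FALSE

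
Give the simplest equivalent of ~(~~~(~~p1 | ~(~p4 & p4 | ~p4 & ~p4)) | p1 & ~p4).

~(~~~(~~p1 | ~(~p4 & p4 | ~p4 & ~p4)) | p1 & ~p4)
= ~(~~~(~~p1 | ~~p4) | p1 & ~p4)
= ~(~(~~p1 | ~~p4) | p1 & ~p4)
= ~(~p1 & ~p4 | p1 & ~p4)
= ~~p4
= p4

p4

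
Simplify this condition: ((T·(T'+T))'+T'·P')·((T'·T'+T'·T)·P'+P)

((T·(T'+T))'+T'·P')·((T'·T'+T'·T)·P'+P)
= ((T·(T'+T))'+T'·P')·(T'·P'+P)
= (T·(T'+T))'·P+T'·P'
= T'·P+T'·P'
= T'

T'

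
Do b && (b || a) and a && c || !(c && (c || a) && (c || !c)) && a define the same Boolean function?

No

E1: b && (b || a)
    = b   — absorption
E2: a && c || !(c && (c || a) && (c || !c)) && a
    = a && c || !(c && (c || a)) && a   — complement / identity
    = a && c || !c && a   — absorption
    = a   — distribution
These differ: at a=0, b=1, c=0, E1 = 1 but E2 = 0.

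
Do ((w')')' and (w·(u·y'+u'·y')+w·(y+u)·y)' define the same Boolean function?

E1: ((w')')'
    = w'   — double negation
E2: (w·(u·y'+u'·y')+w·(y+u)·y)'
    = (w·y'+w·(y+u)·y)'   — distribution
    = (w·y'+w·y)'   — absorption
    = w'   — distribution
Both reduce to w', so they are equivalent.

Yes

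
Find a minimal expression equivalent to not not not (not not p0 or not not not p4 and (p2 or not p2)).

not not not (not not p0 or not not not p4 and (p2 or not p2))
= not not not (not not p0 or not not not p4)   — complement / identity
= not not (not p0 and not not p4)   — De Morgan
= not p0 and not not p4   — double negation
= not p0 and p4   — double negation

not p0 and p4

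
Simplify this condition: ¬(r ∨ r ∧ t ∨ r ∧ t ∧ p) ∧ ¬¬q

¬r ∧ q

¬(r ∨ r ∧ t ∨ r ∧ t ∧ p) ∧ ¬¬q
= ¬(r ∨ r ∧ t) ∧ ¬¬q   (absorption)
= ¬r ∧ ¬¬q   (absorption)
= ¬r ∧ q   (double negation)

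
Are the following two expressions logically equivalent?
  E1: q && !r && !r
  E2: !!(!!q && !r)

E1: q && !r && !r
    = q && !r   [idempotence]
E2: !!(!!q && !r)
    = !!(q && !r)   [double negation]
    = q && !r   [double negation]
Both reduce to q && !r, so they are equivalent.

Yes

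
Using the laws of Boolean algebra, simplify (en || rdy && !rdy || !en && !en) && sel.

(en || rdy && !rdy || !en && !en) && sel
= (en || !en && !en) && sel
= (en || !en) && sel
= sel

sel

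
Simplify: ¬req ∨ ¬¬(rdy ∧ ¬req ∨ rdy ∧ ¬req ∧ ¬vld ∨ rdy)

¬req ∨ ¬¬(rdy ∧ ¬req ∨ rdy ∧ ¬req ∧ ¬vld ∨ rdy)
= ¬req ∨ ¬¬(rdy ∧ ¬req ∨ rdy)   [absorption]
= ¬req ∨ ¬¬rdy   [absorption]
= ¬req ∨ rdy   [double negation]

¬req ∨ rdy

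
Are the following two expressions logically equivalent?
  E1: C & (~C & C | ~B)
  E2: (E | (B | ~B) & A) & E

No

E1: C & (~C & C | ~B)
    = C & ~B   — complement / identity
E2: (E | (B | ~B) & A) & E
    = (E | A) & E   — complement / identity
    = E   — absorption
These differ: at A=0, B=0, C=0, E=1, E1 = 0 but E2 = 1.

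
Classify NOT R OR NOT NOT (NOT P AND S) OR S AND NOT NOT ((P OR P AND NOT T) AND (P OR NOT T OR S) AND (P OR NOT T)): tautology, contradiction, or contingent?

contingent

NOT R OR NOT NOT (NOT P AND S) OR S AND NOT NOT ((P OR P AND NOT T) AND (P OR NOT T OR S) AND (P OR NOT T))
= NOT R OR NOT NOT (NOT P AND S) OR S AND NOT NOT (P AND (P OR NOT T OR S) AND (P OR NOT T))   [absorption]
= NOT R OR NOT P AND S OR S AND NOT NOT (P AND (P OR NOT T OR S) AND (P OR NOT T))   [double negation]
= NOT R OR NOT P AND S OR S AND NOT NOT (P AND (P OR NOT T))   [absorption]
= NOT R OR NOT P AND S OR S AND NOT NOT P   [absorption]
= NOT R OR NOT P AND S OR S AND P   [double negation]
= NOT R OR S   [distribution]
This depends on R, S, so it is not a constant.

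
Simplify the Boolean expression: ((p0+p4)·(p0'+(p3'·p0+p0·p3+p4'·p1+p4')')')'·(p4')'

((p0+p4)·(p0'+(p3'·p0+p0·p3+p4'·p1+p4')')')'·(p4')'
= ((p0+p4)·p0·(p3'·p0+p0·p3+p4'·p1+p4'))'·(p4')'   [De Morgan]
= ((p0+p4)·p0·(p3'·p0+p0·p3+p4'·p1+p4'))'·p4   [double negation]
= ((p0+p4)·p0·(p3'·p0+p0·p3+p4'))'·p4   [absorption]
= ((p0+p4)·p0·(p0+p4'))'·p4   [distribution]
= ((p0+p4)·p0)'·p4   [absorption]
= p0'·p4   [absorption]

p0'·p4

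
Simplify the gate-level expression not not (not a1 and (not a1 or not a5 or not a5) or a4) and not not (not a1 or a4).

not not (not a1 and (not a1 or not a5 or not a5) or a4) and not not (not a1 or a4)
= not not (not a1 and (not a1 or not a5) or a4) and not not (not a1 or a4)
= not not (not a1 or a4) and not not (not a1 or a4)
= not not (not a1 or a4)
= not a1 or a4

not a1 or a4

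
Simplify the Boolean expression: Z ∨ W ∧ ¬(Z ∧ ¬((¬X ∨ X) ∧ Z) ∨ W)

Z ∨ W ∧ ¬(Z ∧ ¬((¬X ∨ X) ∧ Z) ∨ W)
= Z ∨ W ∧ ¬(Z ∧ ¬Z ∨ W)   [complement / identity]
= Z ∨ W ∧ ¬W   [complement / identity]
= Z   [complement / identity]

Z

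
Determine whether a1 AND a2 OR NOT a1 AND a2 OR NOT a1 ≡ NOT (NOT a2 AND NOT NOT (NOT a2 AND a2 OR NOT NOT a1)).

Yes

E1: a1 AND a2 OR NOT a1 AND a2 OR NOT a1
    = a2 OR NOT a1   (distribution)
E2: NOT (NOT a2 AND NOT NOT (NOT a2 AND a2 OR NOT NOT a1))
    = NOT (NOT a2 AND NOT NOT NOT NOT a1)   (complement / identity)
    = a2 OR NOT NOT NOT a1   (De Morgan)
    = a2 OR NOT a1   (double negation)
Both reduce to a2 OR NOT a1, so they are equivalent.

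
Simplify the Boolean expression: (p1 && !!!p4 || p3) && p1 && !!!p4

p1 && !p4

(p1 && !!!p4 || p3) && p1 && !!!p4
= p1 && !!!p4   [absorption]
= p1 && !p4   [double negation]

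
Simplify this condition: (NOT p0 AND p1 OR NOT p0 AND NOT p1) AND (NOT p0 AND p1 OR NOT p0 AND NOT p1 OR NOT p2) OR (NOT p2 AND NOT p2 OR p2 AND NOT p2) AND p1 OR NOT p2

(NOT p0 AND p1 OR NOT p0 AND NOT p1) AND (NOT p0 AND p1 OR NOT p0 AND NOT p1 OR NOT p2) OR (NOT p2 AND NOT p2 OR p2 AND NOT p2) AND p1 OR NOT p2
= (NOT p0 AND p1 OR NOT p0 AND NOT p1) AND (NOT p0 AND p1 OR NOT p0 AND NOT p1 OR NOT p2) OR NOT p2 AND p1 OR NOT p2   — distribution
= NOT p0 AND p1 OR NOT p0 AND NOT p1 OR NOT p2 AND p1 OR NOT p2   — absorption
= NOT p0 OR NOT p2 AND p1 OR NOT p2   — distribution
= NOT p0 OR NOT p2   — absorption

NOT p0 OR NOT p2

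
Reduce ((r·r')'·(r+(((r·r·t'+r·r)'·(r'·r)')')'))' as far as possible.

0

((r·r')'·(r+(((r·r·t'+r·r)'·(r'·r)')')'))'
= ((r·r')'·(r+(((r·r)'·(r'·r)')')'))'   [absorption]
= ((r·r')'·(r+(r·r+r'·r)'))'   [De Morgan]
= ((r·r')'·(r+r'))'   [distribution]
= ((r·r')')'   [complement / identity]
= r·r'   [double negation]
= 0   [complement]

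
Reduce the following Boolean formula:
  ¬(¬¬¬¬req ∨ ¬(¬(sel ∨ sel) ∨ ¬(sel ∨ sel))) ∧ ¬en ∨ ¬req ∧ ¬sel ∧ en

¬(¬¬¬¬req ∨ ¬(¬(sel ∨ sel) ∨ ¬(sel ∨ sel))) ∧ ¬en ∨ ¬req ∧ ¬sel ∧ en
= ¬(¬¬¬¬req ∨ ¬¬(sel ∨ sel)) ∧ ¬en ∨ ¬req ∧ ¬sel ∧ en   [idempotence]
= ¬¬¬req ∧ ¬(sel ∨ sel) ∧ ¬en ∨ ¬req ∧ ¬sel ∧ en   [De Morgan]
= ¬¬¬req ∧ ¬sel ∧ ¬en ∨ ¬req ∧ ¬sel ∧ en   [idempotence]
= ¬req ∧ ¬sel ∧ ¬en ∨ ¬req ∧ ¬sel ∧ en   [double negation]
= ¬req ∧ ¬sel   [distribution]

¬req ∧ ¬sel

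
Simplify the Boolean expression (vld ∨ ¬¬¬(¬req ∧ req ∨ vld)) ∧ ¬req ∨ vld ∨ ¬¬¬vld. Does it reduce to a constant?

True

(vld ∨ ¬¬¬(¬req ∧ req ∨ vld)) ∧ ¬req ∨ vld ∨ ¬¬¬vld
= (vld ∨ ¬¬¬vld) ∧ ¬req ∨ vld ∨ ¬¬¬vld   (complement / identity)
= vld ∨ ¬¬¬vld   (absorption)
= vld ∨ ¬vld   (double negation)
= True   (complement)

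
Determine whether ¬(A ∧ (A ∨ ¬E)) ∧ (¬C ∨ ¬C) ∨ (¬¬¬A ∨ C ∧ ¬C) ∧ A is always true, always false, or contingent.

¬(A ∧ (A ∨ ¬E)) ∧ (¬C ∨ ¬C) ∨ (¬¬¬A ∨ C ∧ ¬C) ∧ A
= ¬A ∧ (¬C ∨ ¬C) ∨ (¬¬¬A ∨ C ∧ ¬C) ∧ A   (absorption)
= ¬A ∧ (¬C ∨ ¬C) ∨ ¬¬¬A ∧ A   (complement / identity)
= ¬A ∧ (¬C ∨ ¬C) ∨ ¬A ∧ A   (double negation)
= ¬A ∧ (¬C ∨ ¬C)   (complement / identity)
= ¬A ∧ ¬C   (idempotence)
This depends on A, C, so it is not a constant.

contingent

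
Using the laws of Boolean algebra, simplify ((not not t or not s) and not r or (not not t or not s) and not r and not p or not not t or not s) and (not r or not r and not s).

((not not t or not s) and not r or (not not t or not s) and not r and not p or not not t or not s) and (not r or not r and not s)
= ((not not t or not s) and not r or not not t or not s) and (not r or not r and not s)   [absorption]
= (not not t or not s) and (not r or not r and not s)   [absorption]
= (t or not s) and (not r or not r and not s)   [double negation]
= (t or not s) and not r   [absorption]

(t or not s) and not r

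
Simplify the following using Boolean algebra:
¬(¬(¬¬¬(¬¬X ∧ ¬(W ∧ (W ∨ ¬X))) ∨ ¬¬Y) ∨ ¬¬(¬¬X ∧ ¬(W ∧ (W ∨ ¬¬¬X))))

¬X ∨ W

¬(¬(¬¬¬(¬¬X ∧ ¬(W ∧ (W ∨ ¬X))) ∨ ¬¬Y) ∨ ¬¬(¬¬X ∧ ¬(W ∧ (W ∨ ¬¬¬X))))
= ¬(¬¬(¬¬X ∧ ¬(W ∧ (W ∨ ¬X))) ∧ ¬Y ∨ ¬¬(¬¬X ∧ ¬(W ∧ (W ∨ ¬¬¬X))))   — De Morgan
= ¬(¬¬(¬¬X ∧ ¬(W ∧ (W ∨ ¬X))) ∧ ¬Y ∨ ¬¬(¬¬X ∧ ¬(W ∧ (W ∨ ¬X))))   — double negation
= ¬¬¬(¬¬X ∧ ¬(W ∧ (W ∨ ¬X)))   — absorption
= ¬¬¬(¬¬X ∧ ¬W)   — absorption
= ¬¬(¬X ∨ W)   — De Morgan
= ¬X ∨ W   — double negation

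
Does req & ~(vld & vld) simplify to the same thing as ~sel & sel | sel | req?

E1: req & ~(vld & vld)
    = req & ~vld
E2: ~sel & sel | sel | req
    = sel | req
These differ: at req=1, sel=1, vld=1, E1 = 0 but E2 = 1.

No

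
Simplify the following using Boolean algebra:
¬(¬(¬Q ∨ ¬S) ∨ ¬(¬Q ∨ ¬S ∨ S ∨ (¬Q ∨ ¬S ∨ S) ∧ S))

¬(¬(¬Q ∨ ¬S) ∨ ¬(¬Q ∨ ¬S ∨ S ∨ (¬Q ∨ ¬S ∨ S) ∧ S))
= ¬(¬(¬Q ∨ ¬S) ∨ ¬(¬Q ∨ ¬S ∨ S))
= (¬Q ∨ ¬S) ∧ (¬Q ∨ ¬S ∨ S)
= ¬Q ∨ ¬S

¬Q ∨ ¬S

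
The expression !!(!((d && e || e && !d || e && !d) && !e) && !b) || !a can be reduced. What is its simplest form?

!!(!((d && e || e && !d || e && !d) && !e) && !b) || !a
= !((d && e || e && !d || e && !d) && !e || b) || !a
= !((d && e || e && !d) && !e || b) || !a
= !(e && !e || b) || !a
= !b || !a

!b || !a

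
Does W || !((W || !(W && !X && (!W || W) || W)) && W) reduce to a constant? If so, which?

yes, True

W || !((W || !(W && !X && (!W || W) || W)) && W)
= W || !((W || !(W && !X || W)) && W)   — complement / identity
= W || !((W || !W) && W)   — absorption
= W || !W   — complement / identity
= true   — complement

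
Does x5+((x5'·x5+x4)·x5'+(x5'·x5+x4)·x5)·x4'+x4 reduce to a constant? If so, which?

no

x5+((x5'·x5+x4)·x5'+(x5'·x5+x4)·x5)·x4'+x4
= x5+(x5'·x5+x4)·x4'+x4   (distribution)
= x5+x4·x4'+x4   (complement / identity)
= x5+x4   (complement / identity)
This depends on x4, x5, so it is not a constant.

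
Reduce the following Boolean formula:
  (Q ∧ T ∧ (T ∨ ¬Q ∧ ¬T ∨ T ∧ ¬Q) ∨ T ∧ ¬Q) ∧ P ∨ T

(Q ∧ T ∧ (T ∨ ¬Q ∧ ¬T ∨ T ∧ ¬Q) ∨ T ∧ ¬Q) ∧ P ∨ T
= (Q ∧ T ∧ (T ∨ ¬Q) ∨ T ∧ ¬Q) ∧ P ∨ T   (distribution)
= (Q ∧ T ∨ T ∧ ¬Q) ∧ P ∨ T   (absorption)
= T ∧ P ∨ T   (distribution)
= T   (absorption)

T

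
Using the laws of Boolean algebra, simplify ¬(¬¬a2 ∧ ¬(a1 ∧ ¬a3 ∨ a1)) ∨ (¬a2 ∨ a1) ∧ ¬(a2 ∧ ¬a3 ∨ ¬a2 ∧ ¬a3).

¬(¬¬a2 ∧ ¬(a1 ∧ ¬a3 ∨ a1)) ∨ (¬a2 ∨ a1) ∧ ¬(a2 ∧ ¬a3 ∨ ¬a2 ∧ ¬a3)
= ¬a2 ∨ a1 ∧ ¬a3 ∨ a1 ∨ (¬a2 ∨ a1) ∧ ¬(a2 ∧ ¬a3 ∨ ¬a2 ∧ ¬a3)   (De Morgan)
= ¬a2 ∨ a1 ∧ ¬a3 ∨ a1 ∨ (¬a2 ∨ a1) ∧ ¬¬a3   (distribution)
= ¬a2 ∨ a1 ∧ ¬a3 ∨ a1 ∨ (¬a2 ∨ a1) ∧ a3   (double negation)
= ¬a2 ∨ a1 ∨ (¬a2 ∨ a1) ∧ a3   (absorption)
= ¬a2 ∨ a1   (absorption)

¬a2 ∨ a1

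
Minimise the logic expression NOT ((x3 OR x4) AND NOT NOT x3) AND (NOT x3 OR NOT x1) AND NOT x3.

NOT x3

NOT ((x3 OR x4) AND NOT NOT x3) AND (NOT x3 OR NOT x1) AND NOT x3
= NOT ((x3 OR x4) AND x3) AND (NOT x3 OR NOT x1) AND NOT x3   (double negation)
= NOT ((x3 OR x4) AND x3) AND NOT x3   (absorption)
= NOT x3 AND NOT x3   (absorption)
= NOT x3   (idempotence)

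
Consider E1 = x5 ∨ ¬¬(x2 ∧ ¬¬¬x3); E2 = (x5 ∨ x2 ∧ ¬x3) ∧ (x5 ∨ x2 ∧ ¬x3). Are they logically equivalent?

Yes

E1: x5 ∨ ¬¬(x2 ∧ ¬¬¬x3)
    = x5 ∨ ¬¬(x2 ∧ ¬x3)
    = x5 ∨ x2 ∧ ¬x3
E2: (x5 ∨ x2 ∧ ¬x3) ∧ (x5 ∨ x2 ∧ ¬x3)
    = x5 ∨ x2 ∧ ¬x3
Both reduce to x5 ∨ x2 ∧ ¬x3, so they are equivalent.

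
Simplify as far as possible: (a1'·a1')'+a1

(a1'·a1')'+a1
= (a1')'+a1   [idempotence]
= a1+a1   [double negation]
= a1   [idempotence]

a1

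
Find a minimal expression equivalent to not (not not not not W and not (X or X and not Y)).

not (not not not not W and not (X or X and not Y))
= not (not not not not W and not X)   [absorption]
= not (not not W and not X)   [double negation]
= not W or X   [De Morgan]

not W or X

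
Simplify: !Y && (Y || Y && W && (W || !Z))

!Y && (Y || Y && W && (W || !Z))
= !Y && (Y || Y && W)   — absorption
= !Y && Y   — absorption
= false   — complement

false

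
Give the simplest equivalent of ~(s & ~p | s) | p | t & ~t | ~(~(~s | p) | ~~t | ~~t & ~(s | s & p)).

~s | p

~(s & ~p | s) | p | t & ~t | ~(~(~s | p) | ~~t | ~~t & ~(s | s & p))
= ~(s & ~p | s) | p | ~(~(~s | p) | ~~t | ~~t & ~(s | s & p))
= ~(s & ~p | s) | p | ~(~(~s | p) | ~~t | ~~t & ~s)
= ~(s & ~p | s) | p | ~(~(~s | p) | ~~t)
= ~s | p | ~(~(~s | p) | ~~t)
= ~s | p | (~s | p) & ~t
= ~s | p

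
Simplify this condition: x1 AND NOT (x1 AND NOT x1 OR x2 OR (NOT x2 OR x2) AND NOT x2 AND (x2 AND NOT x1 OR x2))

x1 AND NOT x2

x1 AND NOT (x1 AND NOT x1 OR x2 OR (NOT x2 OR x2) AND NOT x2 AND (x2 AND NOT x1 OR x2))
= x1 AND NOT (x1 AND NOT x1 OR x2 OR (NOT x2 OR x2) AND NOT x2 AND x2)   (absorption)
= x1 AND NOT (x1 AND NOT x1 OR x2 OR NOT x2 AND x2)   (complement / identity)
= x1 AND NOT (x2 OR NOT x2 AND x2)   (complement / identity)
= x1 AND NOT x2   (complement / identity)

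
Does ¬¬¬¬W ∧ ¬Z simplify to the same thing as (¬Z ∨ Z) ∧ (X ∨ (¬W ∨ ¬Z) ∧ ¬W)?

E1: ¬¬¬¬W ∧ ¬Z
    = ¬¬W ∧ ¬Z   [double negation]
    = W ∧ ¬Z   [double negation]
E2: (¬Z ∨ Z) ∧ (X ∨ (¬W ∨ ¬Z) ∧ ¬W)
    = (¬Z ∨ Z) ∧ (X ∨ ¬W)   [absorption]
    = X ∨ ¬W   [complement / identity]
These differ: at W=0, X=1, Z=0, E1 = 0 but E2 = 1.

No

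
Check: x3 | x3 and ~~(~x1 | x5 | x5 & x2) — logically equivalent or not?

No

E1: x3 | x3
    = x3   (idempotence)
E2: ~~(~x1 | x5 | x5 & x2)
    = ~~(~x1 | x5)   (absorption)
    = ~x1 | x5   (double negation)
These differ: at x1=0, x2=0, x3=0, x5=0, E1 = 0 but E2 = 1.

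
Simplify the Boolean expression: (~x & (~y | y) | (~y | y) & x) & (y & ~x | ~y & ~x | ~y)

~x | ~y

(~x & (~y | y) | (~y | y) & x) & (y & ~x | ~y & ~x | ~y)
= (~y | y) & (y & ~x | ~y & ~x | ~y)   — distribution
= (~y | y) & (~x | ~y)   — distribution
= ~x | ~y   — complement / identity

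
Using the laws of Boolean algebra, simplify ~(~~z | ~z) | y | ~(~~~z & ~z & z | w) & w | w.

y | w

~(~~z | ~z) | y | ~(~~~z & ~z & z | w) & w | w
= ~z & z | y | ~(~~~z & ~z & z | w) & w | w   — De Morgan
= ~z & z | y | ~(~z & ~z & z | w) & w | w   — double negation
= ~z & z | y | ~(~z & z | w) & w | w   — idempotence
= y | ~(~z & z | w) & w | w   — complement / identity
= y | ~w & w | w   — complement / identity
= y | w   — complement / identity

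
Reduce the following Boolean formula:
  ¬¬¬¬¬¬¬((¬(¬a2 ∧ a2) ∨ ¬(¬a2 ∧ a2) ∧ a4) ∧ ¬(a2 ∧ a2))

¬¬¬¬¬¬¬((¬(¬a2 ∧ a2) ∨ ¬(¬a2 ∧ a2) ∧ a4) ∧ ¬(a2 ∧ a2))
= ¬¬¬¬¬¬¬(¬(¬a2 ∧ a2) ∧ ¬(a2 ∧ a2))   — absorption
= ¬¬¬¬¬¬(¬a2 ∧ a2 ∨ a2 ∧ a2)   — De Morgan
= ¬¬¬¬(¬a2 ∧ a2 ∨ a2 ∧ a2)   — double negation
= ¬¬¬¬a2   — distribution
= ¬¬a2   — double negation
= a2   — double negation

a2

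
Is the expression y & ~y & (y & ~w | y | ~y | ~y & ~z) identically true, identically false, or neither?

y & ~y & (y & ~w | y | ~y | ~y & ~z)
= y & ~y & (y | ~y | ~y & ~z)   (absorption)
= y & ~y & (y | ~y)   (absorption)
= y & ~y   (complement / identity)
= 0   (complement)

identically false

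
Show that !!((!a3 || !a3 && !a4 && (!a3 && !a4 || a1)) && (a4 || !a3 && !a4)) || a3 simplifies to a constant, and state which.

!!((!a3 || !a3 && !a4 && (!a3 && !a4 || a1)) && (a4 || !a3 && !a4)) || a3
= !!((!a3 || !a3 && !a4) && (a4 || !a3 && !a4)) || a3   [absorption]
= !!(!a3 && !a4 || !a3 && a4) || a3   [distribution]
= !!!a3 || a3   [distribution]
= !a3 || a3   [double negation]
= true   [complement]

true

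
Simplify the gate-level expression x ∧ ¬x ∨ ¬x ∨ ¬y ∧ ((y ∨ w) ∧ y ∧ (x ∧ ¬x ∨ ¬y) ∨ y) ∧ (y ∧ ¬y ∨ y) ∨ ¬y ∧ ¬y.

x ∧ ¬x ∨ ¬x ∨ ¬y ∧ ((y ∨ w) ∧ y ∧ (x ∧ ¬x ∨ ¬y) ∨ y) ∧ (y ∧ ¬y ∨ y) ∨ ¬y ∧ ¬y
= x ∧ ¬x ∨ ¬x ∨ ¬y ∧ ((y ∨ w) ∧ y ∧ ¬y ∨ y) ∧ (y ∧ ¬y ∨ y) ∨ ¬y ∧ ¬y
= x ∧ ¬x ∨ ¬x ∨ ¬y ∧ (y ∧ ¬y ∨ y) ∧ (y ∧ ¬y ∨ y) ∨ ¬y ∧ ¬y
= ¬x ∨ ¬y ∧ (y ∧ ¬y ∨ y) ∧ (y ∧ ¬y ∨ y) ∨ ¬y ∧ ¬y
= ¬x ∨ ¬y ∧ (y ∧ ¬y ∨ y ∧ y) ∨ ¬y ∧ ¬y
= ¬x ∨ ¬y ∧ y ∨ ¬y ∧ ¬y
= ¬x ∨ ¬y

¬x ∨ ¬y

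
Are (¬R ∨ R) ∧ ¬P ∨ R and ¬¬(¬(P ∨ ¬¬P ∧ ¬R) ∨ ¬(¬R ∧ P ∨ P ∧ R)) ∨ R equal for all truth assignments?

Yes

E1: (¬R ∨ R) ∧ ¬P ∨ R
    = ¬P ∨ R   (complement / identity)
E2: ¬¬(¬(P ∨ ¬¬P ∧ ¬R) ∨ ¬(¬R ∧ P ∨ P ∧ R)) ∨ R
    = ¬¬(¬(P ∨ P ∧ ¬R) ∨ ¬(¬R ∧ P ∨ P ∧ R)) ∨ R   (double negation)
    = ¬¬(¬(P ∨ P ∧ ¬R) ∨ ¬P) ∨ R   (distribution)
    = ¬¬(¬P ∨ ¬P) ∨ R   (absorption)
    = ¬(P ∧ P) ∨ R   (De Morgan)
    = ¬P ∨ R   (idempotence)
Both reduce to ¬P ∨ R, so they are equivalent.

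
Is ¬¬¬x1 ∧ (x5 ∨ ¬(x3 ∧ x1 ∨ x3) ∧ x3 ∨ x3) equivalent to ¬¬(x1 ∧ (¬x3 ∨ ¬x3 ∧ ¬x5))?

E1: ¬¬¬x1 ∧ (x5 ∨ ¬(x3 ∧ x1 ∨ x3) ∧ x3 ∨ x3)
    = ¬¬¬x1 ∧ (x5 ∨ ¬x3 ∧ x3 ∨ x3)   — absorption
    = ¬x1 ∧ (x5 ∨ ¬x3 ∧ x3 ∨ x3)   — double negation
    = ¬x1 ∧ (x5 ∨ x3)   — complement / identity
E2: ¬¬(x1 ∧ (¬x3 ∨ ¬x3 ∧ ¬x5))
    = ¬¬(x1 ∧ ¬x3)   — absorption
    = x1 ∧ ¬x3   — double negation
These differ: at x1=0, x3=1, x5=1, E1 = 1 but E2 = 0.

No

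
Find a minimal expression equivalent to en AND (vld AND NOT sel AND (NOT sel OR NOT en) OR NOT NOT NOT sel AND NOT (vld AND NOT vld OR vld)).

en AND NOT sel

en AND (vld AND NOT sel AND (NOT sel OR NOT en) OR NOT NOT NOT sel AND NOT (vld AND NOT vld OR vld))
= en AND (vld AND NOT sel OR NOT NOT NOT sel AND NOT (vld AND NOT vld OR vld))   — absorption
= en AND (vld AND NOT sel OR NOT sel AND NOT (vld AND NOT vld OR vld))   — double negation
= en AND (vld AND NOT sel OR NOT sel AND NOT vld)   — complement / identity
= en AND NOT sel   — distribution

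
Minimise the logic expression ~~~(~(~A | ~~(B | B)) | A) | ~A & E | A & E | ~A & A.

~A | E

~~~(~(~A | ~~(B | B)) | A) | ~A & E | A & E | ~A & A
= ~~~(~(~A | ~~(B | B)) | A) | E | ~A & A   [distribution]
= ~~~(~(~A | ~~B) | A) | E | ~A & A   [idempotence]
= ~(~(~A | ~~B) | A) | E | ~A & A   [double negation]
= ~(~(~A | ~~B) | A) | E   [complement / identity]
= ~(A & ~B | A) | E   [De Morgan]
= ~A | E   [absorption]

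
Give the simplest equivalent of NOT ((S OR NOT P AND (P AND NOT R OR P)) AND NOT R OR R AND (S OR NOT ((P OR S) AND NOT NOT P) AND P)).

NOT S

NOT ((S OR NOT P AND (P AND NOT R OR P)) AND NOT R OR R AND (S OR NOT ((P OR S) AND NOT NOT P) AND P))
= NOT ((S OR NOT P AND P) AND NOT R OR R AND (S OR NOT ((P OR S) AND NOT NOT P) AND P))
= NOT ((S OR NOT P AND P) AND NOT R OR R AND (S OR NOT ((P OR S) AND P) AND P))
= NOT ((S OR NOT P AND P) AND NOT R OR R AND (S OR NOT P AND P))
= NOT (S OR NOT P AND P)
= NOT S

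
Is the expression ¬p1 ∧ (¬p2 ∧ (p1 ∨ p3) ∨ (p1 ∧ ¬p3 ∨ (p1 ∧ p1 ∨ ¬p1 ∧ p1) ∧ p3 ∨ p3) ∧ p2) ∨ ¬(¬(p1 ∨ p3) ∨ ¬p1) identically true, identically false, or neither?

neither

¬p1 ∧ (¬p2 ∧ (p1 ∨ p3) ∨ (p1 ∧ ¬p3 ∨ (p1 ∧ p1 ∨ ¬p1 ∧ p1) ∧ p3 ∨ p3) ∧ p2) ∨ ¬(¬(p1 ∨ p3) ∨ ¬p1)
= ¬p1 ∧ (¬p2 ∧ (p1 ∨ p3) ∨ (p1 ∧ ¬p3 ∨ p1 ∧ p3 ∨ p3) ∧ p2) ∨ ¬(¬(p1 ∨ p3) ∨ ¬p1)   — distribution
= ¬p1 ∧ (¬p2 ∧ (p1 ∨ p3) ∨ (p1 ∨ p3) ∧ p2) ∨ ¬(¬(p1 ∨ p3) ∨ ¬p1)   — distribution
= ¬p1 ∧ (p1 ∨ p3) ∨ ¬(¬(p1 ∨ p3) ∨ ¬p1)   — distribution
= ¬p1 ∧ (p1 ∨ p3) ∨ (p1 ∨ p3) ∧ p1   — De Morgan
= p1 ∨ p3   — distribution
This depends on p1, p3, so it is not a constant.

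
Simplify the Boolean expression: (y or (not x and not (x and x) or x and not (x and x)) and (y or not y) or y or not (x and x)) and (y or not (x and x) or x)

(y or (not x and not (x and x) or x and not (x and x)) and (y or not y) or y or not (x and x)) and (y or not (x and x) or x)
= (y or not (x and x) and (y or not y) or y or not (x and x)) and (y or not (x and x) or x)   [distribution]
= (y or not (x and x) or y or not (x and x)) and (y or not (x and x) or x)   [complement / identity]
= (y or not (x and x)) and (y or not (x and x) or x)   [idempotence]
= y or not (x and x)   [absorption]
= y or not x   [idempotence]

y or not x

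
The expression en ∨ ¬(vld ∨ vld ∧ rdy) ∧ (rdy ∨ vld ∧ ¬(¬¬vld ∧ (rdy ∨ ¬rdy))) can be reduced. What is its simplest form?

en ∨ ¬(vld ∨ vld ∧ rdy) ∧ (rdy ∨ vld ∧ ¬(¬¬vld ∧ (rdy ∨ ¬rdy)))
= en ∨ ¬vld ∧ (rdy ∨ vld ∧ ¬(¬¬vld ∧ (rdy ∨ ¬rdy)))
= en ∨ ¬vld ∧ (rdy ∨ vld ∧ ¬¬¬vld)
= en ∨ ¬vld ∧ (rdy ∨ vld ∧ ¬vld)
= en ∨ ¬vld ∧ rdy

en ∨ ¬vld ∧ rdy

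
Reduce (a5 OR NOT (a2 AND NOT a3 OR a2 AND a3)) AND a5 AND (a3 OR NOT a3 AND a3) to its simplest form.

a5 AND a3

(a5 OR NOT (a2 AND NOT a3 OR a2 AND a3)) AND a5 AND (a3 OR NOT a3 AND a3)
= (a5 OR NOT (a2 AND NOT a3 OR a2 AND a3)) AND a5 AND a3   — complement / identity
= (a5 OR NOT a2) AND a5 AND a3   — distribution
= a5 AND a3   — absorption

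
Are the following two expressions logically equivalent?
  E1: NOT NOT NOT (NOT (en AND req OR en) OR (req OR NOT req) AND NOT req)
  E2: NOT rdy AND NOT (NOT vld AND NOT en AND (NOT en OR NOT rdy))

E1: NOT NOT NOT (NOT (en AND req OR en) OR (req OR NOT req) AND NOT req)
    = NOT (NOT (en AND req OR en) OR (req OR NOT req) AND NOT req)   (double negation)
    = NOT (NOT en OR (req OR NOT req) AND NOT req)   (absorption)
    = NOT (NOT en OR NOT req)   (complement / identity)
    = en AND req   (De Morgan)
E2: NOT rdy AND NOT (NOT vld AND NOT en AND (NOT en OR NOT rdy))
    = NOT rdy AND NOT (NOT vld AND NOT en)   (absorption)
    = NOT rdy AND (vld OR en)   (De Morgan)
These differ: at en=1, rdy=1, req=1, vld=1, E1 = 1 but E2 = 0.

No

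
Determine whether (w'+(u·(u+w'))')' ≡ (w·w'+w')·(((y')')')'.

E1: (w'+(u·(u+w'))')'
    = (w'+u')'   [absorption]
    = w·u   [De Morgan]
E2: (w·w'+w')·(((y')')')'
    = w'·(((y')')')'   [complement / identity]
    = w'·(y')'   [double negation]
    = w'·y   [double negation]
These differ: at u=1, w=0, y=1, E1 = 0 but E2 = 1.

No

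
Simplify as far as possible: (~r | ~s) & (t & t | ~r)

~s & t | ~r

(~r | ~s) & (t & t | ~r)
= ~s & t & t | ~r   [distribution]
= ~s & t | ~r   [idempotence]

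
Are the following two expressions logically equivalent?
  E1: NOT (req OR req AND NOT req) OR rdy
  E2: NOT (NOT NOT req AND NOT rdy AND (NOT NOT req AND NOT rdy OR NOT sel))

Yes

E1: NOT (req OR req AND NOT req) OR rdy
    = NOT req OR rdy   [complement / identity]
E2: NOT (NOT NOT req AND NOT rdy AND (NOT NOT req AND NOT rdy OR NOT sel))
    = NOT (NOT NOT req AND NOT rdy)   [absorption]
    = NOT req OR rdy   [De Morgan]
Both reduce to NOT req OR rdy, so they are equivalent.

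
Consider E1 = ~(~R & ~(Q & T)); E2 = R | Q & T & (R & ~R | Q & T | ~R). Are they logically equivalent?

Yes

E1: ~(~R & ~(Q & T))
    = R | Q & T   [De Morgan]
E2: R | Q & T & (R & ~R | Q & T | ~R)
    = R | Q & T & (Q & T | ~R)   [complement / identity]
    = R | Q & T   [absorption]
Both reduce to R | Q & T, so they are equivalent.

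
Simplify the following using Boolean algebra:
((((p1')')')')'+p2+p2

p1'+p2

((((p1')')')')'+p2+p2
= ((p1')')'+p2+p2   — double negation
= ((p1')')'+p2   — idempotence
= p1'+p2   — double negation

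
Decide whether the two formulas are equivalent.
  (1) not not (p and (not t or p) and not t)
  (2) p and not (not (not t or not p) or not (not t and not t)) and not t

E1: not not (p and (not t or p) and not t)
    = not not (p and not t)   (absorption)
    = p and not t   (double negation)
E2: p and not (not (not t or not p) or not (not t and not t)) and not t
    = p and (not t or not p) and not t and not t and not t   (De Morgan)
    = p and (not t or not p) and not t and not t   (idempotence)
    = p and not t and not t   (absorption)
    = p and not t   (idempotence)
Both reduce to p and not t, so they are equivalent.

Yes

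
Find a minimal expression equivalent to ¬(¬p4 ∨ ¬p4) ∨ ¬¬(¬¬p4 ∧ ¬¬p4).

¬(¬p4 ∨ ¬p4) ∨ ¬¬(¬¬p4 ∧ ¬¬p4)
= ¬(¬p4 ∨ ¬p4) ∨ ¬(¬p4 ∨ ¬p4)   [De Morgan]
= ¬(¬p4 ∨ ¬p4)   [idempotence]
= ¬¬p4   [idempotence]
= p4   [double negation]

p4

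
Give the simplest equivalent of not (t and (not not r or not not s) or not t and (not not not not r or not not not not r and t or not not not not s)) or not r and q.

not r and (not s or q)

not (t and (not not r or not not s) or not t and (not not not not r or not not not not r and t or not not not not s)) or not r and q
= not (t and (not not r or not not s) or not t and (not not not not r or not not not not s)) or not r and q   — absorption
= not (t and (not not r or not not s) or not t and (not not r or not not not not s)) or not r and q   — double negation
= not (t and (not not r or not not s) or not t and (not not r or not not s)) or not r and q   — double negation
= not (not not r or not not s) or not r and q   — distribution
= not r and not s or not r and q   — De Morgan
= not r and (not s or q)   — distribution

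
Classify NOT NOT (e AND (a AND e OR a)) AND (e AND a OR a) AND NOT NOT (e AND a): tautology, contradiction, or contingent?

contingent

NOT NOT (e AND (a AND e OR a)) AND (e AND a OR a) AND NOT NOT (e AND a)
= e AND (a AND e OR a) AND (e AND a OR a) AND NOT NOT (e AND a)   — double negation
= e AND a AND (e AND a OR a) AND NOT NOT (e AND a)   — absorption
= e AND a AND (e AND a OR a) AND e AND a   — double negation
= e AND a AND e AND a   — absorption
= e AND a   — idempotence
This depends on a, e, so it is not a constant.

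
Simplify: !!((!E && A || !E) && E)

false

!!((!E && A || !E) && E)
= (!E && A || !E) && E
= !E && E
= false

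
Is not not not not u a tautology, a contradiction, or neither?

not not not not u
= not not u   (double negation)
= u   (double negation)
This depends on u, so it is not a constant.

neither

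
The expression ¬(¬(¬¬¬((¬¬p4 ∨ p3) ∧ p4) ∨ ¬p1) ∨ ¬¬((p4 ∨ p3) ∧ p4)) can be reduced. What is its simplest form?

¬p4

¬(¬(¬¬¬((¬¬p4 ∨ p3) ∧ p4) ∨ ¬p1) ∨ ¬¬((p4 ∨ p3) ∧ p4))
= ¬(¬(¬¬¬((p4 ∨ p3) ∧ p4) ∨ ¬p1) ∨ ¬¬((p4 ∨ p3) ∧ p4))   — double negation
= ¬(¬¬((p4 ∨ p3) ∧ p4) ∧ p1 ∨ ¬¬((p4 ∨ p3) ∧ p4))   — De Morgan
= ¬¬¬((p4 ∨ p3) ∧ p4)   — absorption
= ¬¬¬p4   — absorption
= ¬p4   — double negation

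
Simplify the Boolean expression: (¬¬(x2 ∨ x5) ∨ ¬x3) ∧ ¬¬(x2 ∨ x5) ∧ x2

(¬¬(x2 ∨ x5) ∨ ¬x3) ∧ ¬¬(x2 ∨ x5) ∧ x2
= ¬¬(x2 ∨ x5) ∧ x2
= (x2 ∨ x5) ∧ x2
= x2

x2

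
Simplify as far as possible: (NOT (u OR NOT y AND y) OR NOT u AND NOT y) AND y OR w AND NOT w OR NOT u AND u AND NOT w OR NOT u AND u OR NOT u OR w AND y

(NOT (u OR NOT y AND y) OR NOT u AND NOT y) AND y OR w AND NOT w OR NOT u AND u AND NOT w OR NOT u AND u OR NOT u OR w AND y
= (NOT u OR NOT u AND NOT y) AND y OR w AND NOT w OR NOT u AND u AND NOT w OR NOT u AND u OR NOT u OR w AND y   — complement / identity
= NOT u AND y OR w AND NOT w OR NOT u AND u AND NOT w OR NOT u AND u OR NOT u OR w AND y   — absorption
= NOT u AND y OR NOT u AND u AND NOT w OR NOT u AND u OR NOT u OR w AND y   — complement / identity
= NOT u AND y OR NOT u AND u OR NOT u OR w AND y   — absorption
= NOT u AND y OR NOT u OR w AND y   — complement / identity
= NOT u OR w AND y   — absorption

NOT u OR w AND y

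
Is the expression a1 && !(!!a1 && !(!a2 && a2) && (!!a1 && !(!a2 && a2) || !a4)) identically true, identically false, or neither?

a1 && !(!!a1 && !(!a2 && a2) && (!!a1 && !(!a2 && a2) || !a4))
= a1 && !(!!a1 && !(!a2 && a2))
= a1 && (!a1 || !a2 && a2)
= a1 && !a1
= false

identically false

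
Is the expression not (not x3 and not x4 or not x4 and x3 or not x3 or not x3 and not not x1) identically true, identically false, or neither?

neither

not (not x3 and not x4 or not x4 and x3 or not x3 or not x3 and not not x1)
= not (not x3 and not x4 or not x4 and x3 or not x3 or not x3 and x1)   [double negation]
= not (not x3 and not x4 or not x4 and x3 or not x3)   [absorption]
= not (not x4 or not x3)   [distribution]
= x4 and x3   [De Morgan]
This depends on x3, x4, so it is not a constant.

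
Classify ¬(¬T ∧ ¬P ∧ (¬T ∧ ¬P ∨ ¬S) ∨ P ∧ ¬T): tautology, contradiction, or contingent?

¬(¬T ∧ ¬P ∧ (¬T ∧ ¬P ∨ ¬S) ∨ P ∧ ¬T)
= ¬(¬T ∧ ¬P ∨ P ∧ ¬T)
= ¬¬T
= T
This depends on T, so it is not a constant.

contingent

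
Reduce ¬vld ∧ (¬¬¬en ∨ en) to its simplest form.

¬vld ∧ (¬¬¬en ∨ en)
= ¬vld ∧ (¬en ∨ en)   [double negation]
= ¬vld   [complement / identity]

¬vld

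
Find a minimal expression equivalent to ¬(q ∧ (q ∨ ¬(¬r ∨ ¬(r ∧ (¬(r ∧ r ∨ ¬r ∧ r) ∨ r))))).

¬q

¬(q ∧ (q ∨ ¬(¬r ∨ ¬(r ∧ (¬(r ∧ r ∨ ¬r ∧ r) ∨ r)))))
= ¬(q ∧ (q ∨ r ∧ r ∧ (¬(r ∧ r ∨ ¬r ∧ r) ∨ r)))   — De Morgan
= ¬(q ∧ (q ∨ r ∧ r ∧ (¬r ∨ r)))   — distribution
= ¬(q ∧ (q ∨ r ∧ r))   — complement / identity
= ¬(q ∧ (q ∨ r))   — idempotence
= ¬q   — absorption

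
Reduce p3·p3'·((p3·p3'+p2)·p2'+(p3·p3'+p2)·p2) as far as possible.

p3·p3'·((p3·p3'+p2)·p2'+(p3·p3'+p2)·p2)
= p3·p3'·(p3·p3'+p2)   — distribution
= p3·p3'   — absorption
= 0   — complement

0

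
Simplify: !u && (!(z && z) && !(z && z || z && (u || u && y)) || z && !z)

!u && (!(z && z) && !(z && z || z && (u || u && y)) || z && !z)
= !u && (!z && !(z && z || z && (u || u && y)) || z && !z)
= !u && (!z && !(z && z || z && u) || z && !z)
= !u && (!z && !(z && (z || u)) || z && !z)
= !u && (!z && !z || z && !z)
= !u && !z

!u && !z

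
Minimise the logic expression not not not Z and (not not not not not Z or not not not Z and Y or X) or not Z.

not Z

not not not Z and (not not not not not Z or not not not Z and Y or X) or not Z
= not not not Z and (not not not Z or not not not Z and Y or X) or not Z   — double negation
= not not not Z and (not not not Z or X) or not Z   — absorption
= not not not Z or not Z   — absorption
= not Z or not Z   — double negation
= not Z   — idempotence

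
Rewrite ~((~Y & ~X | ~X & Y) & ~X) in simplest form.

X

~((~Y & ~X | ~X & Y) & ~X)
= ~(~X & ~X)   — distribution
= ~~X   — idempotence
= X   — double negation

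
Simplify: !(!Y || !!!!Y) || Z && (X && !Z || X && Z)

Z && X

!(!Y || !!!!Y) || Z && (X && !Z || X && Z)
= Y && !!!Y || Z && (X && !Z || X && Z)   (De Morgan)
= Y && !Y || Z && (X && !Z || X && Z)   (double negation)
= Z && (X && !Z || X && Z)   (complement / identity)
= Z && X   (distribution)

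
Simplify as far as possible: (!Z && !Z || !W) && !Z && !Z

!Z

(!Z && !Z || !W) && !Z && !Z
= !Z && !Z   — absorption
= !Z   — idempotence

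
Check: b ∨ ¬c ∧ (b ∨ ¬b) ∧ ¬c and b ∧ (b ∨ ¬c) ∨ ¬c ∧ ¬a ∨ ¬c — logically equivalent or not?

E1: b ∨ ¬c ∧ (b ∨ ¬b) ∧ ¬c
    = b ∨ ¬c ∧ ¬c   [complement / identity]
    = b ∨ ¬c   [idempotence]
E2: b ∧ (b ∨ ¬c) ∨ ¬c ∧ ¬a ∨ ¬c
    = b ∨ ¬c ∧ ¬a ∨ ¬c   [absorption]
    = b ∨ ¬c   [absorption]
Both reduce to b ∨ ¬c, so they are equivalent.

Yes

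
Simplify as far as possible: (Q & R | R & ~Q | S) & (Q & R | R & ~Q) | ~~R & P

(Q & R | R & ~Q | S) & (Q & R | R & ~Q) | ~~R & P
= (Q & R | R & ~Q | S) & (Q & R | R & ~Q) | R & P
= Q & R | R & ~Q | R & P
= R | R & P
= R

R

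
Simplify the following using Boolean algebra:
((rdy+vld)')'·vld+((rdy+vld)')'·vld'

rdy+vld

((rdy+vld)')'·vld+((rdy+vld)')'·vld'
= ((rdy+vld)')'   — distribution
= rdy+vld   — double negation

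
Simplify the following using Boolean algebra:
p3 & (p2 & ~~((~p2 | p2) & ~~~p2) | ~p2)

p3 & (p2 & ~~((~p2 | p2) & ~~~p2) | ~p2)
= p3 & (p2 & ~~~~~p2 | ~p2)   (complement / identity)
= p3 & (p2 & ~~~p2 | ~p2)   (double negation)
= p3 & (p2 & ~p2 | ~p2)   (double negation)
= p3 & ~p2   (complement / identity)

p3 & ~p2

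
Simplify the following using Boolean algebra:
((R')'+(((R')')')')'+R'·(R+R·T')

R'

((R')'+(((R')')')')'+R'·(R+R·T')
= ((R')'+(((R')')')')'+R'·R   — absorption
= ((R')'+(R')')'+R'·R   — double negation
= ((R')'+(R')')'   — complement / identity
= ((R')')'   — idempotence
= R'   — double negation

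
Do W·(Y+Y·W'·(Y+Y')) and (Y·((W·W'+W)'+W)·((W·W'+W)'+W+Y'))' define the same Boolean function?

No

E1: W·(Y+Y·W'·(Y+Y'))
    = W·(Y+Y·W')   — complement / identity
    = W·Y   — absorption
E2: (Y·((W·W'+W)'+W)·((W·W'+W)'+W+Y'))'
    = (Y·((W·W'+W)'+W))'   — absorption
    = (Y·(W'+W))'   — complement / identity
    = Y'   — complement / identity
These differ: at W=1, Y=0, E1 = 0 but E2 = 1.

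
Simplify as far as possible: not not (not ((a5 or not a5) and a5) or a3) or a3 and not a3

not not (not ((a5 or not a5) and a5) or a3) or a3 and not a3
= not ((a5 or not a5) and a5) or a3 or a3 and not a3   (double negation)
= not a5 or a3 or a3 and not a3   (complement / identity)
= not a5 or a3   (complement / identity)

not a5 or a3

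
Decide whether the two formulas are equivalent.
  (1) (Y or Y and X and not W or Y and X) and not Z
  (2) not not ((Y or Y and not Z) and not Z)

Yes

E1: (Y or Y and X and not W or Y and X) and not Z
    = (Y or Y and X) and not Z   — absorption
    = Y and not Z   — absorption
E2: not not ((Y or Y and not Z) and not Z)
    = not not (Y and not Z)   — absorption
    = Y and not Z   — double negation
Both reduce to Y and not Z, so they are equivalent.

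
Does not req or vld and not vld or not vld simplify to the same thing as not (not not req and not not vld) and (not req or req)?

Yes

E1: not req or vld and not vld or not vld
    = not req or not vld   — complement / identity
E2: not (not not req and not not vld) and (not req or req)
    = not (not not req and not not vld)   — complement / identity
    = not req or not vld   — De Morgan
Both reduce to not req or not vld, so they are equivalent.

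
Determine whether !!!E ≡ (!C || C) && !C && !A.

E1: !!!E
    = !E
E2: (!C || C) && !C && !A
    = !C && !A
These differ: at A=1, C=0, E=0, E1 = 1 but E2 = 0.

No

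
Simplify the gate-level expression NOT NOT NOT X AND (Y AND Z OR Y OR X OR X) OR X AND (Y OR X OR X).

NOT NOT NOT X AND (Y AND Z OR Y OR X OR X) OR X AND (Y OR X OR X)
= NOT X AND (Y AND Z OR Y OR X OR X) OR X AND (Y OR X OR X)   [double negation]
= NOT X AND (Y OR X OR X) OR X AND (Y OR X OR X)   [absorption]
= Y OR X OR X   [distribution]
= Y OR X   [idempotence]

Y OR X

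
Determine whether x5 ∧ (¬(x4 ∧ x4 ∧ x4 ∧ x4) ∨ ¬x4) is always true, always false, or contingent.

x5 ∧ (¬(x4 ∧ x4 ∧ x4 ∧ x4) ∨ ¬x4)
= x5 ∧ (¬(x4 ∧ x4) ∨ ¬x4)   — idempotence
= x5 ∧ (¬x4 ∨ ¬x4)   — idempotence
= x5 ∧ ¬x4   — idempotence
This depends on x4, x5, so it is not a constant.

contingent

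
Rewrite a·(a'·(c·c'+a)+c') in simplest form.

a·c'

a·(a'·(c·c'+a)+c')
= a·(a'·a+c')   [complement / identity]
= a·c'   [complement / identity]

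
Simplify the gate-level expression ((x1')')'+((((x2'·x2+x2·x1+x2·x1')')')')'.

((x1')')'+((((x2'·x2+x2·x1+x2·x1')')')')'
= ((x1')')'+((((x2'·x2+x2)')')')'
= x1'+((((x2'·x2+x2)')')')'
= x1'+((x2'·x2+x2)')'
= x1'+x2'·x2+x2
= x1'+x2

x1'+x2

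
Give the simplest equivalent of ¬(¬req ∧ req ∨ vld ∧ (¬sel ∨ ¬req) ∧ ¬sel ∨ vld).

¬vld

¬(¬req ∧ req ∨ vld ∧ (¬sel ∨ ¬req) ∧ ¬sel ∨ vld)
= ¬(¬req ∧ req ∨ vld ∧ ¬sel ∨ vld)   (absorption)
= ¬(vld ∧ ¬sel ∨ vld)   (complement / identity)
= ¬vld   (absorption)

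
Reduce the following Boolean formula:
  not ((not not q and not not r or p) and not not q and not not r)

not q or not r

not ((not not q and not not r or p) and not not q and not not r)
= not (not not q and not not r)   [absorption]
= not q or not r   [De Morgan]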